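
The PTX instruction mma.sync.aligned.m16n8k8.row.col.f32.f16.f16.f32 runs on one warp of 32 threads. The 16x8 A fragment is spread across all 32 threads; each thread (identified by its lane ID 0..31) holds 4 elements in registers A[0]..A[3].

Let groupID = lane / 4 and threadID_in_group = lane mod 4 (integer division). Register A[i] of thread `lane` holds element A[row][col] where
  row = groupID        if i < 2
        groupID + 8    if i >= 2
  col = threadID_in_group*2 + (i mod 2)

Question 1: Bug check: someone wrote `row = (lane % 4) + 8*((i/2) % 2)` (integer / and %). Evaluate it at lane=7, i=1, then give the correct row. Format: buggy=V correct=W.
`(lane % 4) + 8*((i/2) % 2)`[7,1]->3
lane 7->7/4=1, 7 mod 4=3
i=1  r:1+0->1  c:2·3+1->7
row: 3 vs 1

buggy=3 correct=1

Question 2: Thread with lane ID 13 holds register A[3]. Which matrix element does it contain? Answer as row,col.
11,3

L=13⇒gr=13>>2=3, th=13&3=1
[3]⇒row 3+8=11  col 1·2+1=3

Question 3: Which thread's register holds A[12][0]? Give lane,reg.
16,2

r=12→G=4,rhi=1  c=0→T=0,p=0
L=4*4+0=16  i=1*2+0=2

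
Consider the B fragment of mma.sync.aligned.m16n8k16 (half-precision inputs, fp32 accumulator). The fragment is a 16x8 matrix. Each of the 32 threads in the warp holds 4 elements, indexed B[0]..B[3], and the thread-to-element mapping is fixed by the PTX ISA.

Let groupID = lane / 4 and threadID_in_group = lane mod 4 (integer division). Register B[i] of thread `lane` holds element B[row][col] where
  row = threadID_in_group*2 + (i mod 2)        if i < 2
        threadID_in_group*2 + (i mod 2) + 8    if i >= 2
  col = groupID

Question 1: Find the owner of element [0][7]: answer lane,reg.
28,0

c: 7->gid=7  r: 0->r8=0,tid=0,i&1=0
L=7*4+0=28  i=0*2+0=0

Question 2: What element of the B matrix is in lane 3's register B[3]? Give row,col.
15,0

lane 3->3/4=0, 3 mod 4=3
i=3  r:2·3+1+8->15  c:0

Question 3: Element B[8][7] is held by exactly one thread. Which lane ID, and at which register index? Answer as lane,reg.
28,2

c=7→G=7  r=8→rhi=1,T=0,p=0
L=7*4+0=28  i=1*2+0=2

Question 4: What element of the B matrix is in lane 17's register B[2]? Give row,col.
10,4

lane 17=>17/4=4, 17 mod 4=1
i=2  r:2·1+0+8=>10  c:4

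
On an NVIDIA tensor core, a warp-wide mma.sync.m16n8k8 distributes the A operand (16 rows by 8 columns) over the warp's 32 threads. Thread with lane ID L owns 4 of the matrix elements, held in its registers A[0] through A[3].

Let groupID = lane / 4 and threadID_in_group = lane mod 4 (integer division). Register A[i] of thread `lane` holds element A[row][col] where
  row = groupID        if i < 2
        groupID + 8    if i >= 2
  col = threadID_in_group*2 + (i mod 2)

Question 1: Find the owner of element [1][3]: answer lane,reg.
5,1

r: 1->gid=1,r8=0  c: 3->tid=1,i&1=1
L=1*4+1=5  i=0*2+1=1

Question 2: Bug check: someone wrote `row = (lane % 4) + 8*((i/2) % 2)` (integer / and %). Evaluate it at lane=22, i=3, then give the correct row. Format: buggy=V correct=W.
`(lane % 4) + 8*((i/2) % 2)`[22,3]->10
lane 22->22/4=5, 22 mod 4=2
i=3  r:5+8->13  c:2·2+1->5
row: 10 vs 13

buggy=10 correct=13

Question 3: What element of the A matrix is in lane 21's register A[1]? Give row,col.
lane 21->21/4=5, 21 mod 4=1
i=1  r:5+0->5  c:2·1+1->3

5,3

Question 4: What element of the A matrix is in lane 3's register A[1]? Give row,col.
0,7

lane 3->3/4=0, 3 mod 4=3
i=1  r:0+0->0  c:2·3+1->7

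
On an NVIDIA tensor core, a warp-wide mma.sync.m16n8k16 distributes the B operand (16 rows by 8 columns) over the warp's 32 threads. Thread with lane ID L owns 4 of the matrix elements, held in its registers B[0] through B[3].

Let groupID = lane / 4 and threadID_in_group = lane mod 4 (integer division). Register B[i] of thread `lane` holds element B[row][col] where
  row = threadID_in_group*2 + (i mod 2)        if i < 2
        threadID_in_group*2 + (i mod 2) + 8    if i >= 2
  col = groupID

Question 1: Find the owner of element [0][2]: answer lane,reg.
8,0

c:2=>grp=2  r:0=>rB=0,tig=0,lo=0
L=2*4+0=8  i=0*2+0=0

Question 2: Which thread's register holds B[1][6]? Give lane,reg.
c:6=>grp=6  r:1=>rB=0,tig=0,lo=1
L=6*4+0=24  i=0*2+1=1

24,1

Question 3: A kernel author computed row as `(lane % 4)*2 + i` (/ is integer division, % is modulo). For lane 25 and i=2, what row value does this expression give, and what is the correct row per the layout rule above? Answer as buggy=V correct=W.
`(lane % 4)*2 + i`[25,2]->4
L=25->gid=25>>2=6, tid=25&3=1
[2]->row 1·2+0+8=10  col gid=6
row: 4 vs 10

buggy=4 correct=10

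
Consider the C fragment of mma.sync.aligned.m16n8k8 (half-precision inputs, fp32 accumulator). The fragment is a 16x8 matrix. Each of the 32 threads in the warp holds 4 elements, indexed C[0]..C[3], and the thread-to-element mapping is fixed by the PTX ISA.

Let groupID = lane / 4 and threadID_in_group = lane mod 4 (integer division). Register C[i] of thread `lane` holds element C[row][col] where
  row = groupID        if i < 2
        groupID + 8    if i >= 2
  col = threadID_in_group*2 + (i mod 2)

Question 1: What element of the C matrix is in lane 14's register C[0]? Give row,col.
3,4

lane 14→14/4=3, 14 mod 4=2
i=0  r:3+0→3  c:2·2+0→4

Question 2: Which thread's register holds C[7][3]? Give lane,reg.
29,1

r=7⇒gr=7,Rb=0  c=3⇒th=1,odd=1
L=7*4+1=29  i=0*2+1=1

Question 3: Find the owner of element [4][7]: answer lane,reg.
19,1

r=4→G=4,rhi=0  c=7→T=3,p=1
L=4*4+3=19  i=0*2+1=1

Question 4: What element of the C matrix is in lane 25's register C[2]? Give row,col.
14,2

lane 25->25/4=6, 25 mod 4=1
i=2  r:6+8->14  c:2·1+0->2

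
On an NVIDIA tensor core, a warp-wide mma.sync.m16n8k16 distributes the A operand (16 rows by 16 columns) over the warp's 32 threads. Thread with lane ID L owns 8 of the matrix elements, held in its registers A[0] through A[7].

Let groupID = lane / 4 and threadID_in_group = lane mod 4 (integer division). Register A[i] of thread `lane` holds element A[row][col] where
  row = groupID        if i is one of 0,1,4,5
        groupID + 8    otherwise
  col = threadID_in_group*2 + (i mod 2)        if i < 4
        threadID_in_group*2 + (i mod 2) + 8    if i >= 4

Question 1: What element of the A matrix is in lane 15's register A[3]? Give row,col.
lane 15=>15/4=3, 15 mod 4=3
i=3  r:3+8=>11  c:2·3+1+0=>7

11,7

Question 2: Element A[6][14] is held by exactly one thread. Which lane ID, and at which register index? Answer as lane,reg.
27,4

r=6⇒gr=6,Rb=0  c=14⇒Cb=1,th=3,odd=0
L=6*4+3=27  i=1*4+0*2+0=4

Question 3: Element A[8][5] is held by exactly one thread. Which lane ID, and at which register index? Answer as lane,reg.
2,3

r: 8->gid=0,r8=1  c: 5->c8=0,tid=2,i&1=1
L=0*4+2=2  i=0*4+1*2+1=3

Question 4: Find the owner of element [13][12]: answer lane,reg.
r:13=>grp=5,rB=1  c:12=>cB=1,tig=2,lo=0
L=5*4+2=22  i=1*4+1*2+0=6

22,6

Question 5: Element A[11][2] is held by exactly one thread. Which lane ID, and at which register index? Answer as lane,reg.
13,2

r:11=>grp=3,rB=1  c:2=>cB=0,tig=1,lo=0
L=3*4+1=13  i=0*4+1*2+0=2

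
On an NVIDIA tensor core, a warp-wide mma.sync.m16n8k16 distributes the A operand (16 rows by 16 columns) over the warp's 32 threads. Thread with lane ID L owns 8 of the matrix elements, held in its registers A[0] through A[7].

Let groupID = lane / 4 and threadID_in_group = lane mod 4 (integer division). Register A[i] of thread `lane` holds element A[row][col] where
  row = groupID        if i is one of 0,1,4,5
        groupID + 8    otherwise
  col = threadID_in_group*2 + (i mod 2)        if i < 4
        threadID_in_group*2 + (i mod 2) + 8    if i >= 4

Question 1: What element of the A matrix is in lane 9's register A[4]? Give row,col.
L=9⇒gr=9>>2=2, th=9&3=1
[4]⇒row 2+0=2  col 1·2+0+8=10

2,10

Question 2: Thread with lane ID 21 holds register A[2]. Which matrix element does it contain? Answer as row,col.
13,2

L=21=>grp=21>>2=5, tig=21&3=1
[2]=>row 5+8=13  col 1·2+0+0=2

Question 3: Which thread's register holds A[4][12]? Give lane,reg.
r=4->g=4,rb=0  c=12->cb=1,t=2,b0=0
L=4*4+2=18  i=1*4+0*2+0=4

18,4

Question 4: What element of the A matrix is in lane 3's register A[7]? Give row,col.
lane 3=>3/4=0, 3 mod 4=3
i=7  r:0+8=>8  c:2·3+1+8=>15

8,15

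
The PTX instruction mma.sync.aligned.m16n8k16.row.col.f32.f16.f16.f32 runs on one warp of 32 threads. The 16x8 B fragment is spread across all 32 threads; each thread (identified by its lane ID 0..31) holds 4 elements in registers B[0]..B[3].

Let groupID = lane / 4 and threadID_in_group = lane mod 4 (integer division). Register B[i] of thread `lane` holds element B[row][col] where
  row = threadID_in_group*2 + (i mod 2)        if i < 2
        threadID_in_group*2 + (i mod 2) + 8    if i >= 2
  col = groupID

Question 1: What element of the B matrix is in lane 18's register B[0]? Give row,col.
4,4

lane 18: grp=4 (18/4), tig=2 (18%4)
i=0: r=2*2+0+0=4, c=grp=4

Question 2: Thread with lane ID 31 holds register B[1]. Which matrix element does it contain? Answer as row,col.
lane 31: grp=7 (31/4), tig=3 (31%4)
i=1: r=3*2+1+0=7, c=grp=7

7,7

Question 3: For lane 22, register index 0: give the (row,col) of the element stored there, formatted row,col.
4,5

lane 22: gid=5 (22/4), tid=2 (22%4)
i=0: r=2*2+0+0=4, c=gid=5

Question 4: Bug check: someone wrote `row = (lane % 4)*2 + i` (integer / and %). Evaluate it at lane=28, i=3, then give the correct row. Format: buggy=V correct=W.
`(lane % 4)*2 + i`[28,3]->3
28: g=7,t=0
[3] (0*2+1+8,7) = (9,7)
row: 3 vs 9

buggy=3 correct=9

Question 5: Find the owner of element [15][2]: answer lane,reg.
c=2⇒gr=2  r=15⇒Rb=1,th=3,odd=1
L=2*4+3=11  i=1*2+1=3

11,3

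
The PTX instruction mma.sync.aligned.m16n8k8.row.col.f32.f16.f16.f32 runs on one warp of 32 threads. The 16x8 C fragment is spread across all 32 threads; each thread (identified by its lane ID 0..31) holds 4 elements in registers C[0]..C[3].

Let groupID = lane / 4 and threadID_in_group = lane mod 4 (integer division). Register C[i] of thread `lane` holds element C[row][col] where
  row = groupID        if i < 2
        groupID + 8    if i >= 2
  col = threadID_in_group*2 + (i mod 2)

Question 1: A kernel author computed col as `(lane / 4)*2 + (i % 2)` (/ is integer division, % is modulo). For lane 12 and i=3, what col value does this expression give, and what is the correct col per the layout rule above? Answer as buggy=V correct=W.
buggy=7 correct=1

`(lane / 4)*2 + (i % 2)`[12,3]=>7
L=12=>grp=12>>2=3, tig=12&3=0
[3]=>row 3+8=11  col 0·2+1=1
col: 7 vs 1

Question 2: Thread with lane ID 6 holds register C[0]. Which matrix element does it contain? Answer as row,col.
lane 6→6/4=1, 6 mod 4=2
i=0  r:1+0→1  c:2·2+0→4

1,4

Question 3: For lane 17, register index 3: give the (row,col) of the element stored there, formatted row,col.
lane 17->17/4=4, 17 mod 4=1
i=3  r:4+8->12  c:2·1+1->3

12,3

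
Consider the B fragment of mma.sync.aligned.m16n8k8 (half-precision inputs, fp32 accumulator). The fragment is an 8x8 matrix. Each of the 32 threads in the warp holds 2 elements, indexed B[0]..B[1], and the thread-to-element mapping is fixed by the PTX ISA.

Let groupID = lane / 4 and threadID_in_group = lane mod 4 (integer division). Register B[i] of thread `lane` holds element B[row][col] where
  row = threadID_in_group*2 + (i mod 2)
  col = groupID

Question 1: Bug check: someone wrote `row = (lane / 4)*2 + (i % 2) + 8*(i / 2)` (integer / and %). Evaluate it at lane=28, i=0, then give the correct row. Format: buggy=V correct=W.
`(lane / 4)*2 + (i % 2) + 8*(i / 2)`[28,0]→14
lane 28: G=7 (28/4), T=0 (28%4)
i=0: r=0*2+0=0, c=G=7
row: 14 vs 0

buggy=14 correct=0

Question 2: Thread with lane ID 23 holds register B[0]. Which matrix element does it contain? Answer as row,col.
23: G=5,T=3
[0] (3*2+0,5) = (6,5)

6,5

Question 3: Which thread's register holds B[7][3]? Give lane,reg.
c=3→G=3  r=7→T=3,p=1
L=3*4+3=15  i=1=1

15,1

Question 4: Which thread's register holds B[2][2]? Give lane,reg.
9,0

c: 2->gid=2  r: 2->tid=1,i&1=0
L=2*4+1=9  i=0=0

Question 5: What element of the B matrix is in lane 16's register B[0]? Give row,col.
lane 16⇒16/4=4, 16 mod 4=0
i=0  r:2·0+0⇒0  c:4

0,4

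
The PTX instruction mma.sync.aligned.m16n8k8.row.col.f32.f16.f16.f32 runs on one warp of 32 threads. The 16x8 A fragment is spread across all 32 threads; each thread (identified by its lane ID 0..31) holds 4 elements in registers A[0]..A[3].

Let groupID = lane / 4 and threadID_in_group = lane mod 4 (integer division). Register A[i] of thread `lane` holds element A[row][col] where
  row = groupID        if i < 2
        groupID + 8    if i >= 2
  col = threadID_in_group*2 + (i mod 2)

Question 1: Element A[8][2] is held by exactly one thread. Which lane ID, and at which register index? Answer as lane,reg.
1,2

r=8->g=0,rb=1  c=2->t=1,b0=0
L=0*4+1=1  i=1*2+0=2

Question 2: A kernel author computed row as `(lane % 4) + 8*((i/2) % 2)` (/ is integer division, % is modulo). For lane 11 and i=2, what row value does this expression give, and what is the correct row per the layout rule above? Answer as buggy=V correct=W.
`(lane % 4) + 8*((i/2) % 2)`[11,2]=>11
L=11=>grp=11>>2=2, tig=11&3=3
[2]=>row 2+8=10  col 3·2+0=6
row: 11 vs 10

buggy=11 correct=10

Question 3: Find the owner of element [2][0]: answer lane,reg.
8,0

r: 2->gid=2,r8=0  c: 0->tid=0,i&1=0
L=2*4+0=8  i=0*2+0=0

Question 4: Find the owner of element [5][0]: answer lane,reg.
20,0

r=5->g=5,rb=0  c=0->t=0,b0=0
L=5*4+0=20  i=0*2+0=0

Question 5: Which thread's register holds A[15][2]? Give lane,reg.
r=15->g=7,rb=1  c=2->t=1,b0=0
L=7*4+1=29  i=1*2+0=2

29,2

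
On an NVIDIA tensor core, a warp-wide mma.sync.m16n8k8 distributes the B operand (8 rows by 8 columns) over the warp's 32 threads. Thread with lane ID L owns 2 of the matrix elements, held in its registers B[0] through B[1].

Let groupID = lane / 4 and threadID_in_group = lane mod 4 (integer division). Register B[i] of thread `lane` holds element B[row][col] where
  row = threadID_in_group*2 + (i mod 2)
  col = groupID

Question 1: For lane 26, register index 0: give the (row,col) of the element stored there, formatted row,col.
lane 26: gid=6 (26/4), tid=2 (26%4)
i=0: r=2*2+0=4, c=gid=6

4,6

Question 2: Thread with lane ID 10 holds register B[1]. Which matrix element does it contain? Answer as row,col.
lane 10: grp=2 (10/4), tig=2 (10%4)
i=1: r=2*2+1=5, c=grp=2

5,2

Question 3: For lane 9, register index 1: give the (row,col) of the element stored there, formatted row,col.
9: gr=2,th=1
[1] (1*2+1,2) = (3,2)

3,2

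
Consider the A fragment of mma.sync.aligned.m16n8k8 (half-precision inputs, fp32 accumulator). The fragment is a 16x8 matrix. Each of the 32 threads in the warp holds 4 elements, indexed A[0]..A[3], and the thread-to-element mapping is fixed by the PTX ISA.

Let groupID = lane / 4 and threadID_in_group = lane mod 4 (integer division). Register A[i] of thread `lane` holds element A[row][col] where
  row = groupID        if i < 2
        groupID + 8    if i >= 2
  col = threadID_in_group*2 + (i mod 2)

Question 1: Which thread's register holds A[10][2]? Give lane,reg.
9,2

r:10=>grp=2,rB=1  c:2=>tig=1,lo=0
L=2*4+1=9  i=1*2+0=2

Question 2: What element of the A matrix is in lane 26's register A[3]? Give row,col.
14,5

lane 26→26/4=6, 26 mod 4=2
i=3  r:6+8→14  c:2·2+1→5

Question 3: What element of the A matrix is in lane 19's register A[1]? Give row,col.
lane 19⇒19/4=4, 19 mod 4=3
i=1  r:4+0⇒4  c:2·3+1⇒7

4,7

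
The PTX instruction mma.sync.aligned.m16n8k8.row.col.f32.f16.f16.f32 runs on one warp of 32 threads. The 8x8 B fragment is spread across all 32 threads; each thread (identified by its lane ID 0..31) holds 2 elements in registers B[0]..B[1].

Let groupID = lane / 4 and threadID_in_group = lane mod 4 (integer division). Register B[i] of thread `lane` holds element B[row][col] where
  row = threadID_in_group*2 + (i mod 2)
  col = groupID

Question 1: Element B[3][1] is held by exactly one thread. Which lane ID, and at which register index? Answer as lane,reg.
c: 1->gid=1  r: 3->tid=1,i&1=1
L=1*4+1=5  i=1=1

5,1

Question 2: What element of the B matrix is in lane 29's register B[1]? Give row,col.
29: gid=7,tid=1
[1] (1*2+1,7) = (3,7)

3,7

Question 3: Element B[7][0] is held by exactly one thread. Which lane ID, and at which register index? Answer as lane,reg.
3,1

c=0→G=0  r=7→T=3,p=1
L=0*4+3=3  i=1=1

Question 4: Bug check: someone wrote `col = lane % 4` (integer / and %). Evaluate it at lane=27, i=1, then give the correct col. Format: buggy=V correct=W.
buggy=3 correct=6

`lane % 4`[27,1]=>3
lane 27=>27/4=6, 27 mod 4=3
i=1  r:2·3+1=>7  c:6
col: 3 vs 6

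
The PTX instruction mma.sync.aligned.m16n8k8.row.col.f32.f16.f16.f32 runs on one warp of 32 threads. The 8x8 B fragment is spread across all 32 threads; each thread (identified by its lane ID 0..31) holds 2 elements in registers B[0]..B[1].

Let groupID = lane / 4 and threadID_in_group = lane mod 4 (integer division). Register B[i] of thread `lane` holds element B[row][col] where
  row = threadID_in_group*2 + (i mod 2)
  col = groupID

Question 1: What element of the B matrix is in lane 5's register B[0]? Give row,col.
lane 5: grp=1 (5/4), tig=1 (5%4)
i=0: r=1*2+0=2, c=grp=1

2,1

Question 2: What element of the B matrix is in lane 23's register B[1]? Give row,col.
lane 23: grp=5 (23/4), tig=3 (23%4)
i=1: r=3*2+1=7, c=grp=5

7,5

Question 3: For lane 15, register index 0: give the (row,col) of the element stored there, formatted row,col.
6,3

lane 15: gr=3 (15/4), th=3 (15%4)
i=0: r=3*2+0=6, c=gr=3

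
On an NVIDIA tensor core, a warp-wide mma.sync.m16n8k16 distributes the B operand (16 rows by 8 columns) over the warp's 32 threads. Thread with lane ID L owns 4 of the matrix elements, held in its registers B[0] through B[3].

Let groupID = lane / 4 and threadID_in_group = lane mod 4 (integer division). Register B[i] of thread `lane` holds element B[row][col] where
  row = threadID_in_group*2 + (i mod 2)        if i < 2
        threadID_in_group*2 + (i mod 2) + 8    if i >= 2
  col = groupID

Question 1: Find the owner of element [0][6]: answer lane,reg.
c=6⇒gr=6  r=0⇒Rb=0,th=0,odd=0
L=6*4+0=24  i=0*2+0=0

24,0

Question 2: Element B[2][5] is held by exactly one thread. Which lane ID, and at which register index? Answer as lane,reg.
c=5→G=5  r=2→rhi=0,T=1,p=0
L=5*4+1=21  i=0*2+0=0

21,0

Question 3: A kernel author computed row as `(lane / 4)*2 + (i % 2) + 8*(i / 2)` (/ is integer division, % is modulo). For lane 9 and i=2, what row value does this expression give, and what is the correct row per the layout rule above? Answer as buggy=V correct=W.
buggy=12 correct=10

`(lane / 4)*2 + (i % 2) + 8*(i / 2)`[9,2]->12
lane 9->9/4=2, 9 mod 4=1
i=2  r:2·1+0+8->10  c:2
row: 12 vs 10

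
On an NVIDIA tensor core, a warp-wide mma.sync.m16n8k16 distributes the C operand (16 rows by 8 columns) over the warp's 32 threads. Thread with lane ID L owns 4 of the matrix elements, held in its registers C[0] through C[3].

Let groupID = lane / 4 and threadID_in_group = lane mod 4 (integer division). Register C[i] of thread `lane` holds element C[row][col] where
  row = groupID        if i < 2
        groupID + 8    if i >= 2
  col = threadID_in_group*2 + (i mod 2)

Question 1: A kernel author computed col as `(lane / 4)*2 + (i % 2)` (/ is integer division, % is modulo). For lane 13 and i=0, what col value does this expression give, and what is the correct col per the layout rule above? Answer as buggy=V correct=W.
buggy=6 correct=2

`(lane / 4)*2 + (i % 2)`[13,0]->6
13: gid=3,tid=1
[0] (3+0,1*2+0) = (3,2)
col: 6 vs 2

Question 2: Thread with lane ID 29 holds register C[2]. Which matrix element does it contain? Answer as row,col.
15,2

29: g=7,t=1
[2] (7+8,1*2+0) = (15,2)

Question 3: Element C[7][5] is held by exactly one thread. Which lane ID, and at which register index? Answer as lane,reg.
30,1

r=7->g=7,rb=0  c=5->t=2,b0=1
L=7*4+2=30  i=0*2+1=1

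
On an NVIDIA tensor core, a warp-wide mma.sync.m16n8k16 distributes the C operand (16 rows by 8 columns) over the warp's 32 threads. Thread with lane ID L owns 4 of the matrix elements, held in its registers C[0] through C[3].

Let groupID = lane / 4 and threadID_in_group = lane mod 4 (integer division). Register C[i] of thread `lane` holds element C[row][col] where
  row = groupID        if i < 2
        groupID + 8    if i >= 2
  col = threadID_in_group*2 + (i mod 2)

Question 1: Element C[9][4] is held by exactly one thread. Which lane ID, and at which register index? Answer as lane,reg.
r=9→G=1,rhi=1  c=4→T=2,p=0
L=1*4+2=6  i=1*2+0=2

6,2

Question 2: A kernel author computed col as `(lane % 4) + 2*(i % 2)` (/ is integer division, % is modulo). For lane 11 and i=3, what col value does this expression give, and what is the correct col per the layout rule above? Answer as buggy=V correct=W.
buggy=5 correct=7

`(lane % 4) + 2*(i % 2)`[11,3]->5
11: gid=2,tid=3
[3] (2+8,3*2+1) = (10,7)
col: 5 vs 7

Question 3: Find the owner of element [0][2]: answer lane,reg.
1,0

r:0=>grp=0,rB=0  c:2=>tig=1,lo=0
L=0*4+1=1  i=0*2+0=0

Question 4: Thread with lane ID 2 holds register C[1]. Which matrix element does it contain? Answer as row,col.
lane 2: g=0 (2/4), t=2 (2%4)
i=1: r=0+0=0, c=2*2+1=5

0,5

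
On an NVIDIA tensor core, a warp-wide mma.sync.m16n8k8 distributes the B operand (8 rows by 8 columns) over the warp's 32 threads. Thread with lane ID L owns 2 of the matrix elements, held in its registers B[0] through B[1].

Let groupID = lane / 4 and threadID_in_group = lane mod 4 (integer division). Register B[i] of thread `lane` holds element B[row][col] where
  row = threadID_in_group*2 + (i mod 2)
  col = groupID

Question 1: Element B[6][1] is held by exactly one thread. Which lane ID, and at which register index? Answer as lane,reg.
c=1->g=1  r=6->t=3,b0=0
L=1*4+3=7  i=0=0

7,0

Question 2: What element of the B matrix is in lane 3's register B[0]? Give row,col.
6,0

lane 3⇒3/4=0, 3 mod 4=3
i=0  r:2·3+0⇒6  c:0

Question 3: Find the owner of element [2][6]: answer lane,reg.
25,0

c: 6->gid=6  r: 2->tid=1,i&1=0
L=6*4+1=25  i=0=0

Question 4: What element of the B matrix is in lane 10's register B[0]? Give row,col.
10: gid=2,tid=2
[0] (2*2+0,2) = (4,2)

4,2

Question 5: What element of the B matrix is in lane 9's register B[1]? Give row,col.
L=9=>grp=9>>2=2, tig=9&3=1
[1]=>row 1·2+1=3  col grp=2

3,2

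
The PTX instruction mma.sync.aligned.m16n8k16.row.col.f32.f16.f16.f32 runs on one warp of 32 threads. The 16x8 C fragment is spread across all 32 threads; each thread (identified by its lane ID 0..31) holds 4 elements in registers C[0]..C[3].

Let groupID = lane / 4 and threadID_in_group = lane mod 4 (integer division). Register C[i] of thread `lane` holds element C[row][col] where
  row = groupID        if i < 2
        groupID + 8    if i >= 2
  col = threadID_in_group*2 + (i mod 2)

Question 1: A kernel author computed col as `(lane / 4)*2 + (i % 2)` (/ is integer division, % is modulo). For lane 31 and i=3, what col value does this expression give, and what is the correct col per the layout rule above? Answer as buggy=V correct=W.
`(lane / 4)*2 + (i % 2)`[31,3]->15
lane 31->31/4=7, 31 mod 4=3
i=3  r:7+8->15  c:2·3+1->7
col: 15 vs 7

buggy=15 correct=7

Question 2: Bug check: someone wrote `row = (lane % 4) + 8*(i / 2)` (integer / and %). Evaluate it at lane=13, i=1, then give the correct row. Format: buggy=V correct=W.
buggy=1 correct=3

`(lane % 4) + 8*(i / 2)`[13,1]->1
13: g=3,t=1
[1] (3+0,1*2+1) = (3,3)
row: 1 vs 3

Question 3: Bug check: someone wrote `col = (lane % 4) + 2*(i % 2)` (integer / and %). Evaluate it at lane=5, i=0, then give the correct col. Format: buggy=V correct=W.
`(lane % 4) + 2*(i % 2)`[5,0]->1
lane 5->5/4=1, 5 mod 4=1
i=0  r:1+0->1  c:2·1+0->2
col: 1 vs 2

buggy=1 correct=2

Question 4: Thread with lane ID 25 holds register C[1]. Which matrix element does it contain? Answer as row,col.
6,3

lane 25→25/4=6, 25 mod 4=1
i=1  r:6+0→6  c:2·1+1→3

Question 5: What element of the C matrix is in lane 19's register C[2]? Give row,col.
12,6

lane 19⇒19/4=4, 19 mod 4=3
i=2  r:4+8⇒12  c:2·3+0⇒6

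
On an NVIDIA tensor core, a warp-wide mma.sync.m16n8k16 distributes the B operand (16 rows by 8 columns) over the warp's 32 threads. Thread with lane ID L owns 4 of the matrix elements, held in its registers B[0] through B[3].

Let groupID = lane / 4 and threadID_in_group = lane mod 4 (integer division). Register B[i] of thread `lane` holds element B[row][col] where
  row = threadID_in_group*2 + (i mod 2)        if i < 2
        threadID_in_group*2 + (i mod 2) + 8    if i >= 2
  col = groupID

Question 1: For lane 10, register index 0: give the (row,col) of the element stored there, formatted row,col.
lane 10=>10/4=2, 10 mod 4=2
i=0  r:2·2+0+0=>4  c:2

4,2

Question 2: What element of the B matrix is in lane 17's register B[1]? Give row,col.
3,4

17: grp=4,tig=1
[1] (1*2+1+0,4) = (3,4)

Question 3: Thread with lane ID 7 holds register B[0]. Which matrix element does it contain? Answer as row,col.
6,1

L=7=>grp=7>>2=1, tig=7&3=3
[0]=>row 3·2+0+0=6  col grp=1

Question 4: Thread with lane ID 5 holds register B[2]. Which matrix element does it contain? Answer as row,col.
L=5→G=5>>2=1, T=5&3=1
[2]→row 1·2+0+8=10  col G=1

10,1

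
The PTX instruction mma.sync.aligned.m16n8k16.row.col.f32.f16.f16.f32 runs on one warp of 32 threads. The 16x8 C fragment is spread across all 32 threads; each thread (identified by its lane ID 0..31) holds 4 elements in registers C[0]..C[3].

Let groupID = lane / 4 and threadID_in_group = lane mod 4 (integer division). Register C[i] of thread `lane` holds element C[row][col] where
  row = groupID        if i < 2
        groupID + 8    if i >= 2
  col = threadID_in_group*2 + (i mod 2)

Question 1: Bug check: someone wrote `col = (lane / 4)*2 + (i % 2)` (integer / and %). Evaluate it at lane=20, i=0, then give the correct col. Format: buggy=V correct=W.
buggy=10 correct=0

`(lane / 4)*2 + (i % 2)`[20,0]→10
20: G=5,T=0
[0] (5+0,0*2+0) = (5,0)
col: 10 vs 0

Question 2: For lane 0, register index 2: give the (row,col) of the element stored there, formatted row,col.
8,0

lane 0->0/4=0, 0 mod 4=0
i=2  r:0+8->8  c:2·0+0->0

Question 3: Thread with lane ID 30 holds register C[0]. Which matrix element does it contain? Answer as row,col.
lane 30: grp=7 (30/4), tig=2 (30%4)
i=0: r=7+0=7, c=2*2+0=4

7,4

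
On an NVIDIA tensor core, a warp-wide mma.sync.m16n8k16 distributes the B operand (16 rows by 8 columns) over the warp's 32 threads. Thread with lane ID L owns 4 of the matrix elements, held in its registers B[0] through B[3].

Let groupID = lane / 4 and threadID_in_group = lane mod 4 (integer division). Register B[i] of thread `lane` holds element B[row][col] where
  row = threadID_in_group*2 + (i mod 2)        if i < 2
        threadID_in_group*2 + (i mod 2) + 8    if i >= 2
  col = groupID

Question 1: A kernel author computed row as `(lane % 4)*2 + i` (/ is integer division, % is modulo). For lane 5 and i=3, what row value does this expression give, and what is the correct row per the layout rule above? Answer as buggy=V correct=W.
`(lane % 4)*2 + i`[5,3]→5
L=5→G=5>>2=1, T=5&3=1
[3]→row 1·2+1+8=11  col G=1
row: 5 vs 11

buggy=5 correct=11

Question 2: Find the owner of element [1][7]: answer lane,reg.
28,1

c:7=>grp=7  r:1=>rB=0,tig=0,lo=1
L=7*4+0=28  i=0*2+1=1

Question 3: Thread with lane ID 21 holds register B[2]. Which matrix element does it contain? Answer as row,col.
lane 21⇒21/4=5, 21 mod 4=1
i=2  r:2·1+0+8⇒10  c:5

10,5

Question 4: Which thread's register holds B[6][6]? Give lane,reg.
27,0

c=6->g=6  r=6->rb=0,t=3,b0=0
L=6*4+3=27  i=0*2+0=0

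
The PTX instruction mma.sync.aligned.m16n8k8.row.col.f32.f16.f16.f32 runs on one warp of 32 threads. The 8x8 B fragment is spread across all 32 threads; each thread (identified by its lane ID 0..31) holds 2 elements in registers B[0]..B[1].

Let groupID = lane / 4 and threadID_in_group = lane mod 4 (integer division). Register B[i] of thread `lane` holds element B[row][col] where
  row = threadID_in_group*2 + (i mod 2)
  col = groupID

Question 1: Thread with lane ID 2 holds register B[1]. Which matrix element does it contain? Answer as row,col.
5,0

2: G=0,T=2
[1] (2*2+1,0) = (5,0)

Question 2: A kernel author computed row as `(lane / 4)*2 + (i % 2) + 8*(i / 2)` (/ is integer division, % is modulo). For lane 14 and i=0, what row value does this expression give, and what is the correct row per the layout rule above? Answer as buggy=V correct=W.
buggy=6 correct=4

`(lane / 4)*2 + (i % 2) + 8*(i / 2)`[14,0]=>6
14: grp=3,tig=2
[0] (2*2+0,3) = (4,3)
row: 6 vs 4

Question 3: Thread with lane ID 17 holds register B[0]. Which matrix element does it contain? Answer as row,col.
2,4

lane 17: g=4 (17/4), t=1 (17%4)
i=0: r=1*2+0=2, c=g=4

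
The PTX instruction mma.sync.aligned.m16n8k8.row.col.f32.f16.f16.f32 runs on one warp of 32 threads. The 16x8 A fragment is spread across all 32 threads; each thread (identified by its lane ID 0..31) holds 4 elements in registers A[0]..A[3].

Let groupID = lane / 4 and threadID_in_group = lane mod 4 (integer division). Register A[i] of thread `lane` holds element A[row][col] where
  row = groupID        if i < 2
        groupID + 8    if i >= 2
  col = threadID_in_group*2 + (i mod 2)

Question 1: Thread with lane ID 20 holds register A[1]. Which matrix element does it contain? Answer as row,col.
lane 20: G=5 (20/4), T=0 (20%4)
i=1: r=5+0=5, c=0*2+1=1

5,1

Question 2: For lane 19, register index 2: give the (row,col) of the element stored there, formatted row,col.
12,6

19: G=4,T=3
[2] (4+8,3*2+0) = (12,6)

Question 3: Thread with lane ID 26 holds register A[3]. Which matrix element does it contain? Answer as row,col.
26: gid=6,tid=2
[3] (6+8,2*2+1) = (14,5)

14,5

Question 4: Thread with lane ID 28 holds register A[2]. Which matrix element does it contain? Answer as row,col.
15,0

L=28->gid=28>>2=7, tid=28&3=0
[2]->row 7+8=15  col 0·2+0=0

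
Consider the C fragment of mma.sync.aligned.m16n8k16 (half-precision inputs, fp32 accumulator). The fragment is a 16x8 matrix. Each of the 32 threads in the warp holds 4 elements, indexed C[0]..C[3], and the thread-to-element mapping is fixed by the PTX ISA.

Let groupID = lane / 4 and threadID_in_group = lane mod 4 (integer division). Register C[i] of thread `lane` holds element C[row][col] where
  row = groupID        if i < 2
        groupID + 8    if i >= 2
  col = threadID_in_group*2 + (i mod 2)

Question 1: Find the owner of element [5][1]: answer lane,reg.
r=5->g=5,rb=0  c=1->t=0,b0=1
L=5*4+0=20  i=0*2+1=1

20,1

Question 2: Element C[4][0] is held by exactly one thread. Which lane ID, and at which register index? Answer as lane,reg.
r: 4->gid=4,r8=0  c: 0->tid=0,i&1=0
L=4*4+0=16  i=0*2+0=0

16,0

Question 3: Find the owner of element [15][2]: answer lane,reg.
r=15→G=7,rhi=1  c=2→T=1,p=0
L=7*4+1=29  i=1*2+0=2

29,2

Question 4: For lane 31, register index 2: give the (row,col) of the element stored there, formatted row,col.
lane 31->31/4=7, 31 mod 4=3
i=2  r:7+8->15  c:2·3+0->6

15,6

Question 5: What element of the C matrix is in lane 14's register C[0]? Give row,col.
3,4

lane 14->14/4=3, 14 mod 4=2
i=0  r:3+0->3  c:2·2+0->4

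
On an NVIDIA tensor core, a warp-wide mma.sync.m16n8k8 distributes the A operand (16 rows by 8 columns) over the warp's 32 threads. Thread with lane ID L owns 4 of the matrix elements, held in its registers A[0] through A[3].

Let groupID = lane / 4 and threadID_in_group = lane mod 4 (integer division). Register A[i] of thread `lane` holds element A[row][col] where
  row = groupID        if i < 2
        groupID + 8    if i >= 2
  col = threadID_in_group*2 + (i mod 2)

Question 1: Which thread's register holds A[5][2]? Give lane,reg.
r=5⇒gr=5,Rb=0  c=2⇒th=1,odd=0
L=5*4+1=21  i=0*2+0=0

21,0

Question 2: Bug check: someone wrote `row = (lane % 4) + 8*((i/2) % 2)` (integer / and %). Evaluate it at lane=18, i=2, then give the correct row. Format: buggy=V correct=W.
buggy=10 correct=12

`(lane % 4) + 8*((i/2) % 2)`[18,2]⇒10
18: gr=4,th=2
[2] (4+8,2*2+0) = (12,4)
row: 10 vs 12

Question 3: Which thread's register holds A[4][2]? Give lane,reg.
17,0

r:4=>grp=4,rB=0  c:2=>tig=1,lo=0
L=4*4+1=17  i=0*2+0=0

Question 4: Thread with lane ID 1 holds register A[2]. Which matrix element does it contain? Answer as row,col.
L=1⇒gr=1>>2=0, th=1&3=1
[2]⇒row 0+8=8  col 1·2+0=2

8,2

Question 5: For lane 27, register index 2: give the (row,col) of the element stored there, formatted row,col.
lane 27: G=6 (27/4), T=3 (27%4)
i=2: r=6+8=14, c=3*2+0=6

14,6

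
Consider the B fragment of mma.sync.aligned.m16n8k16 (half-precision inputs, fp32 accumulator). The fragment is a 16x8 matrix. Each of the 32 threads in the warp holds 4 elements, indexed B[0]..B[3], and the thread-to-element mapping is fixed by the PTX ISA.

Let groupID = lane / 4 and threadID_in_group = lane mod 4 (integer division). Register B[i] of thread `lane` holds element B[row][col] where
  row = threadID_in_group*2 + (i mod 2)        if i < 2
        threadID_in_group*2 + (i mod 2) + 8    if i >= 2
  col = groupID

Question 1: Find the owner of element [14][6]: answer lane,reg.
27,2

c=6⇒gr=6  r=14⇒Rb=1,th=3,odd=0
L=6*4+3=27  i=1*2+0=2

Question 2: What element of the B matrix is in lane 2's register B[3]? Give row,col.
13,0

L=2->g=2>>2=0, t=2&3=2
[3]->row 2·2+1+8=13  col g=0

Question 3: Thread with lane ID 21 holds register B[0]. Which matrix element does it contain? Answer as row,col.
2,5

lane 21→21/4=5, 21 mod 4=1
i=0  r:2·1+0+0→2  c:5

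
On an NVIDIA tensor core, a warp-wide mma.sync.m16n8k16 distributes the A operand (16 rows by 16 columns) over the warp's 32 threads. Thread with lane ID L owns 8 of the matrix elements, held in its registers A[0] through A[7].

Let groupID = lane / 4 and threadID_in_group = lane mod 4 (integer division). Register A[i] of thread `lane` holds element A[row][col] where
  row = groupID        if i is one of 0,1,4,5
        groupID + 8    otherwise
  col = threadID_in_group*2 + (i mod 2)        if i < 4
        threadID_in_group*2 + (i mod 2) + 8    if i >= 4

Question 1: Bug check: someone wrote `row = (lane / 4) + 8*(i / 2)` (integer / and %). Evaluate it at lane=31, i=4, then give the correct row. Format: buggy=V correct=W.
buggy=23 correct=7

`(lane / 4) + 8*(i / 2)`[31,4]→23
L=31→G=31>>2=7, T=31&3=3
[4]→row 7+0=7  col 3·2+0+8=14
row: 23 vs 7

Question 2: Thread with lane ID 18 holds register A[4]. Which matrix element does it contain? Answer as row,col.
4,12

18: gid=4,tid=2
[4] (4+0,2*2+0+8) = (4,12)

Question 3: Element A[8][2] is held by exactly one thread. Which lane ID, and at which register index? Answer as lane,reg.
r: 8->gid=0,r8=1  c: 2->c8=0,tid=1,i&1=0
L=0*4+1=1  i=0*4+1*2+0=2

1,2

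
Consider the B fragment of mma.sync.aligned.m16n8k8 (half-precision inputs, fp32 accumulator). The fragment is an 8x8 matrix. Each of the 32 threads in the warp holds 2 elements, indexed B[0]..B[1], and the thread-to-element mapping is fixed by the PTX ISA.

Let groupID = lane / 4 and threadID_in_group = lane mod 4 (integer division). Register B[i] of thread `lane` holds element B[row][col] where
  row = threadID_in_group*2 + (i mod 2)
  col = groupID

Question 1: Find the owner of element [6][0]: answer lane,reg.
c=0⇒gr=0  r=6⇒th=3,odd=0
L=0*4+3=3  i=0=0

3,0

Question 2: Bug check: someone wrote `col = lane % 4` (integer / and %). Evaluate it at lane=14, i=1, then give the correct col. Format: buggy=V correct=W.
`lane % 4`[14,1]->2
14: gid=3,tid=2
[1] (2*2+1,3) = (5,3)
col: 2 vs 3

buggy=2 correct=3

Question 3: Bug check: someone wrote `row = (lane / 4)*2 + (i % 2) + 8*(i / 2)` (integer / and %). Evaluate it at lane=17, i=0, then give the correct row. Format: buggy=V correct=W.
`(lane / 4)*2 + (i % 2) + 8*(i / 2)`[17,0]→8
L=17→G=17>>2=4, T=17&3=1
[0]→row 1·2+0=2  col G=4
row: 8 vs 2

buggy=8 correct=2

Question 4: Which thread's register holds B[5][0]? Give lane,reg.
2,1

c=0→G=0  r=5→T=2,p=1
L=0*4+2=2  i=1=1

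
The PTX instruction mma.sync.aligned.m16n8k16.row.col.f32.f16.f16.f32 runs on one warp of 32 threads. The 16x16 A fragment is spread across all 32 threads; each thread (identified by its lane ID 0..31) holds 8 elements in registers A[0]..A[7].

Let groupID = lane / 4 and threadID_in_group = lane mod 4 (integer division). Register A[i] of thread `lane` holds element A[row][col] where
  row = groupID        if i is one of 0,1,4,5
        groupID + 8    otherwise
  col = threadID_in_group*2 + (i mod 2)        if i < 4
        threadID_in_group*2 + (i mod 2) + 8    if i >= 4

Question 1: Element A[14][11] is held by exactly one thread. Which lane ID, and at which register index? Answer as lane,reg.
25,7

r: 14->gid=6,r8=1  c: 11->c8=1,tid=1,i&1=1
L=6*4+1=25  i=1*4+1*2+1=7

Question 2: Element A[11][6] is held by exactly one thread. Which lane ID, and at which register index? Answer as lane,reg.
15,2

r: 11->gid=3,r8=1  c: 6->c8=0,tid=3,i&1=0
L=3*4+3=15  i=0*4+1*2+0=2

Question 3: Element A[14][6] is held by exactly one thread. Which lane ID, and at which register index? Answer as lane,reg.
r=14->g=6,rb=1  c=6->cb=0,t=3,b0=0
L=6*4+3=27  i=0*4+1*2+0=2

27,2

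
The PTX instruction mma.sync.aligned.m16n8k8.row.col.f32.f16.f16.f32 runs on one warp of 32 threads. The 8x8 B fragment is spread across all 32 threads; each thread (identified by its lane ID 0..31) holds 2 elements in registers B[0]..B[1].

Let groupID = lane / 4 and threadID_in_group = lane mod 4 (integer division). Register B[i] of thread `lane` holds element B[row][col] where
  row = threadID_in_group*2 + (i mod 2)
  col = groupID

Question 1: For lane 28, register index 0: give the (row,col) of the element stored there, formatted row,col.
0,7

L=28=>grp=28>>2=7, tig=28&3=0
[0]=>row 0·2+0=0  col grp=7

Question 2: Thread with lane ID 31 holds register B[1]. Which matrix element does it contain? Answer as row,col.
lane 31->31/4=7, 31 mod 4=3
i=1  r:2·3+1->7  c:7

7,7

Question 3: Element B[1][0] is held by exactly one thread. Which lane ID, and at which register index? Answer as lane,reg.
0,1

c=0->g=0  r=1->t=0,b0=1
L=0*4+0=0  i=1=1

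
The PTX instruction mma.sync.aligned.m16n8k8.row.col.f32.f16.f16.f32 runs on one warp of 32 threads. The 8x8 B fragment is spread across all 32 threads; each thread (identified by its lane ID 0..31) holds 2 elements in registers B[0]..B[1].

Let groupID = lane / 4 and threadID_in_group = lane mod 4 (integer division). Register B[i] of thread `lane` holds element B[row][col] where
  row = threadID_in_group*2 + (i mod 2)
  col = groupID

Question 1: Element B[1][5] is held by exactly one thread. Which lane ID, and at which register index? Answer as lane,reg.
20,1

c=5->g=5  r=1->t=0,b0=1
L=5*4+0=20  i=1=1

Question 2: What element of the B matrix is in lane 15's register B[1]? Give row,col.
7,3

L=15->g=15>>2=3, t=15&3=3
[1]->row 3·2+1=7  col g=3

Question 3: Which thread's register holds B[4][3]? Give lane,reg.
14,0

c=3⇒gr=3  r=4⇒th=2,odd=0
L=3*4+2=14  i=0=0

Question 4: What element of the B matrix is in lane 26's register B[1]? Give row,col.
lane 26: gid=6 (26/4), tid=2 (26%4)
i=1: r=2*2+1=5, c=gid=6

5,6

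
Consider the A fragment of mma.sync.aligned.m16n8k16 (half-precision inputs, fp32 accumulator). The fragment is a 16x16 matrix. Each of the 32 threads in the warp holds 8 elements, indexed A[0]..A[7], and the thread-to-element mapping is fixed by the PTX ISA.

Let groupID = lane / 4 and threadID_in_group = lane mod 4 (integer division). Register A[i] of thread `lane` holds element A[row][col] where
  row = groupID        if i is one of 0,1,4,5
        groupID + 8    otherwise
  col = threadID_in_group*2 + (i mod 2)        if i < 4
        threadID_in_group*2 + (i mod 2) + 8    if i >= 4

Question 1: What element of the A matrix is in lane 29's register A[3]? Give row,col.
lane 29: g=7 (29/4), t=1 (29%4)
i=3: r=7+8=15, c=1*2+1+0=3

15,3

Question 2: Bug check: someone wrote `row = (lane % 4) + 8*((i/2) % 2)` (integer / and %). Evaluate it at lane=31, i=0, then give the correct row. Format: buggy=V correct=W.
buggy=3 correct=7

`(lane % 4) + 8*((i/2) % 2)`[31,0]=>3
lane 31: grp=7 (31/4), tig=3 (31%4)
i=0: r=7+0=7, c=3*2+0+0=6
row: 3 vs 7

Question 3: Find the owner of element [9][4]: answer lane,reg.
6,2

r=9→G=1,rhi=1  c=4→chi=0,T=2,p=0
L=1*4+2=6  i=0*4+1*2+0=2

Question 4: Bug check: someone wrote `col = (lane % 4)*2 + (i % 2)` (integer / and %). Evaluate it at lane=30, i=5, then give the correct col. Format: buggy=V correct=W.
buggy=5 correct=13

`(lane % 4)*2 + (i % 2)`[30,5]->5
lane 30->30/4=7, 30 mod 4=2
i=5  r:7+0->7  c:2·2+1+8->13
col: 5 vs 13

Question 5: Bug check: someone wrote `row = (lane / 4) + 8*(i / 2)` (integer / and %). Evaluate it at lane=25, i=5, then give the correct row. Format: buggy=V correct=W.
`(lane / 4) + 8*(i / 2)`[25,5]=>22
lane 25=>25/4=6, 25 mod 4=1
i=5  r:6+0=>6  c:2·1+1+8=>11
row: 22 vs 6

buggy=22 correct=6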